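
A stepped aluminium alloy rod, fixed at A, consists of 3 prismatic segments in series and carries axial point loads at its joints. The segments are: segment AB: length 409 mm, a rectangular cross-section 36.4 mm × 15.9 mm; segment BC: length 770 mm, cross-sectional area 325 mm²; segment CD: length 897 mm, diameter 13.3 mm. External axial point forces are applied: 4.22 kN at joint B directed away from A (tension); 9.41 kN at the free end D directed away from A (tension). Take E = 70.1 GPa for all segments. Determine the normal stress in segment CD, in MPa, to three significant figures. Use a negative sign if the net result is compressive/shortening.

Internal axial forces (sectioning from the free end, tension +): N_CD = 9.41 kN, N_BC = 9.41 kN, N_AB = 13.63 kN.
A_CD = 138.9 mm².
σ_CD = N_CD/A_CD = 9410/138.9 = 67.73 MPa.

67.7 MPa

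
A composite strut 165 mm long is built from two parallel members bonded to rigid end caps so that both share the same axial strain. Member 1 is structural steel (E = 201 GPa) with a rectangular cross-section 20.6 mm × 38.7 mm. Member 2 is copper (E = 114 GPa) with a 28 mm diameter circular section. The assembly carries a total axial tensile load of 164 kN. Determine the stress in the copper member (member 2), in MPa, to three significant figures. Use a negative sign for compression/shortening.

A_1 = 797.2 mm².
A_2 = 615.8 mm².
Equal strain + equilibrium ⇒ each member carries load in proportion to AE: A₁E₁ = 160200000 N, A₂E₂ = 70200000 N, ΣAE = 230400000 N.
σ₂ = P·E₂/ΣAE = 164000·114000/230400000 = 81.13 MPa.

81.1 MPa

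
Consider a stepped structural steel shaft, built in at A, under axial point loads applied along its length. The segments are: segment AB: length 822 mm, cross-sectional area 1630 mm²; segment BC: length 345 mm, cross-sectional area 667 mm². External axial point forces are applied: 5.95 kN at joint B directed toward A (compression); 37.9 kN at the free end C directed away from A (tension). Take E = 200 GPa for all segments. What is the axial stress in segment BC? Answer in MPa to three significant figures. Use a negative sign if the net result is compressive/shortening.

56.8 MPa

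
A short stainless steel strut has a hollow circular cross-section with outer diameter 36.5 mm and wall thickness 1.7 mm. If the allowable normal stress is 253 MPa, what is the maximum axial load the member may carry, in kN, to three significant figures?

A = 185.9 mm².
P_max = σ_allow · A = 253 · 185.9 = 47020 N = 47.02 kN.

47.0 kN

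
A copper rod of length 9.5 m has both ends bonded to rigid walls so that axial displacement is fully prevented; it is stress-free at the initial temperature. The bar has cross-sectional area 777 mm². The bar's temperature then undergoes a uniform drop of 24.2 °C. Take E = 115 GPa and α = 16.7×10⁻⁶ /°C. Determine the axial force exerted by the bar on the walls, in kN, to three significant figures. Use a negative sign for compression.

Free thermal expansion αLΔT = 16.7e-6 · 9500 · -24.2 = -3.839 mm.
The walls impose strain ε = −(-3.839)/9500 = 4.0414e-04; σ = Eε = 115000 · 4.0414e-04 = 46.48 MPa.
Wall reaction R = σ·A = 46.48·777 = 36110 N = 36.11 kN.

36.1 kN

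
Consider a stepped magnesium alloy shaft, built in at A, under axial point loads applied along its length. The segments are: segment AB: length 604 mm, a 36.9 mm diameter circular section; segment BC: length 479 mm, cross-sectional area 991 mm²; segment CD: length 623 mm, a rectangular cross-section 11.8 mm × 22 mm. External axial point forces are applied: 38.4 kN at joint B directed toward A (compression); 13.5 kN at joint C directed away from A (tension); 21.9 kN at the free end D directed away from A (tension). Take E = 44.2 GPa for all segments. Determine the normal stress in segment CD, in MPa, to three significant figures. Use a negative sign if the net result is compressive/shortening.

84.4 MPa

Internal axial forces (sectioning from the free end, tension +): N_CD = 21.9 kN, N_BC = 35.4 kN, N_AB = -3 kN.
A_CD = 259.6 mm².
σ_CD = N_CD/A_CD = 21900/259.6 = 84.36 MPa.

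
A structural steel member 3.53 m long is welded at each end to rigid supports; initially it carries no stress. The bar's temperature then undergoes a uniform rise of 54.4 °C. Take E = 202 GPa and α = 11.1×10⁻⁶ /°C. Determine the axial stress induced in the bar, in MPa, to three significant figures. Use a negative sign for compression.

-122 MPa

Free thermal expansion αLΔT = 11.1e-6 · 3530 · 54.4 = 2.132 mm.
The walls impose strain ε = −(2.132)/3530 = -6.0384e-04; σ = Eε = 202000 · -6.0384e-04 = -122 MPa.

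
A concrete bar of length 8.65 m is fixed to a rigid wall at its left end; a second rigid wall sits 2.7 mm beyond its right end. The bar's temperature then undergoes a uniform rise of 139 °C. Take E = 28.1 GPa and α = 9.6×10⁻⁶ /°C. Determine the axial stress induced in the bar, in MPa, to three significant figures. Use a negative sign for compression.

-28.7 MPa

Free thermal expansion αLΔT = 9.6e-6 · 8650 · 139 = 11.54 mm.
The walls engage after the gap closes; constrained expansion = 11.54 − 2.7 = 8.843 mm.
The walls impose strain ε = −(8.843)/8650 = -1.0223e-03; σ = Eε = 28100 · -1.0223e-03 = -28.73 MPa.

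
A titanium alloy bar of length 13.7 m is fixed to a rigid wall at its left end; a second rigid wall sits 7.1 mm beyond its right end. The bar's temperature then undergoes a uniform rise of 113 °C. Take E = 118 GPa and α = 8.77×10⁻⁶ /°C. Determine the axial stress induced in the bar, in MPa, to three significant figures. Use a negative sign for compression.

-55.8 MPa

Free thermal expansion αLΔT = 8.77e-6 · 13700 · 113 = 13.58 mm.
The walls engage after the gap closes; constrained expansion = 13.58 − 7.1 = 6.477 mm.
The walls impose strain ε = −(6.477)/13700 = -4.7276e-04; σ = Eε = 118000 · -4.7276e-04 = -55.79 MPa.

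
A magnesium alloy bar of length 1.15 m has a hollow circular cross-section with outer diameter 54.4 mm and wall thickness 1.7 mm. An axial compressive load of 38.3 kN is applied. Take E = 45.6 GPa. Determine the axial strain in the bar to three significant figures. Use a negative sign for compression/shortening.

-0.00298

A = 281.5 mm².
σ = N/A = -136.1 MPa; ε = σ/E = -136.1/45600 = -2.984e-03.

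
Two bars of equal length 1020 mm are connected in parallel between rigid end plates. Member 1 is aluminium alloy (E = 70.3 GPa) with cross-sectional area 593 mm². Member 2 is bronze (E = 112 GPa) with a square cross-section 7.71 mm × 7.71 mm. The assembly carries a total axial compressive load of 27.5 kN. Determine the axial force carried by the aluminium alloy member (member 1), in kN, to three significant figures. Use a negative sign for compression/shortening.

A_2 = 59.44 mm².
Equal strain + equilibrium ⇒ each member carries load in proportion to AE: A₁E₁ = 41690000 N, A₂E₂ = 6658000 N, ΣAE = 48350000 N.
F₁ = P·A₁E₁/ΣAE = -27500·41690000/48350000 = -23710 N.

-23.7 kN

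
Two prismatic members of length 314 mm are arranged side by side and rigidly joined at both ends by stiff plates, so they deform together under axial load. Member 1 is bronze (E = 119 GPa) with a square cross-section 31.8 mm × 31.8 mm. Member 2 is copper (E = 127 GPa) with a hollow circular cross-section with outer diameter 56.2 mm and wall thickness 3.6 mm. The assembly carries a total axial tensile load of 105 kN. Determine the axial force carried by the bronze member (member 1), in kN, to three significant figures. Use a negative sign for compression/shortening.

A_1 = 1011 mm².
A_2 = 594.9 mm².
Equal strain + equilibrium ⇒ each member carries load in proportion to AE: A₁E₁ = 120300000 N, A₂E₂ = 75550000 N, ΣAE = 195900000 N.
F₁ = P·A₁E₁/ΣAE = 105000·120300000/195900000 = 64500 N.

64.5 kN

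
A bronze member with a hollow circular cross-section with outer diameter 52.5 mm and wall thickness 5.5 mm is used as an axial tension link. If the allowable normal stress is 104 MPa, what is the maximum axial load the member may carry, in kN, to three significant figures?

A = 812.1 mm².
P_max = σ_allow · A = 104 · 812.1 = 84460 N = 84.46 kN.

84.5 kN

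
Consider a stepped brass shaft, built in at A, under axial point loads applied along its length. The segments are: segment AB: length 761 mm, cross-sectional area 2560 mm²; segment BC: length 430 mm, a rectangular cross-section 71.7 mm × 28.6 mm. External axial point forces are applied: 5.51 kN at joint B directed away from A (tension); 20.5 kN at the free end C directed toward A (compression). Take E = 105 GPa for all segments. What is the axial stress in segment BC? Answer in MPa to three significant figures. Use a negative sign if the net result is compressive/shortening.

-10.0 MPa

Internal axial forces (sectioning from the free end, tension +): N_BC = -20.5 kN, N_AB = -14.99 kN.
A_BC = 2051 mm².
σ_BC = N_BC/A_BC = -20500/2051 = -9.997 MPa.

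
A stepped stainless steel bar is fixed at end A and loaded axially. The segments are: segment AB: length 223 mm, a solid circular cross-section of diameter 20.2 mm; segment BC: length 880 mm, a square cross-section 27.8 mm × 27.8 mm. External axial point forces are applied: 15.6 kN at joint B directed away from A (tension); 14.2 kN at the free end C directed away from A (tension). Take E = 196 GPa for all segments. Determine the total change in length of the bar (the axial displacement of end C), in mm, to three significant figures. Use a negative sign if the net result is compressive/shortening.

0.188 mm

Internal axial forces (sectioning from the free end, tension +): N_BC = 14.2 kN, N_AB = 29.8 kN.
A_AB = 320.5 mm².
A_BC = 772.8 mm².
δ_AB = 29800·223/(320.5·196000) = 0.1058 mm
δ_BC = 14200·880/(772.8·196000) = 0.08249 mm
δ = Σδ_i = 0.1883 mm.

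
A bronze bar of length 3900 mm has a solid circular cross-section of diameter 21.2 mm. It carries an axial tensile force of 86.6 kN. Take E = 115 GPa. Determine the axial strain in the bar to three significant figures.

A = 353 mm².
σ = N/A = 245.3 MPa; ε = σ/E = 245.3/115000 = 2.133e-03.

0.00213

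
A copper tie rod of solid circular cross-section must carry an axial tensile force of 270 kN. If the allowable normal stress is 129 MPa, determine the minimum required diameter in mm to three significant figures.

51.6 mm

Required area A ≥ P/σ_allow = 270000/129 = 2093 mm².
For a solid circular section, d ≥ √(4A/π) = 51.62 mm.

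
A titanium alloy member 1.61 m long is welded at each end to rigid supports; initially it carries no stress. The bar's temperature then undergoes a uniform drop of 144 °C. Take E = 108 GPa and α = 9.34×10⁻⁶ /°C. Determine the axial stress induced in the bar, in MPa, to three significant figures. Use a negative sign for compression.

Free thermal expansion αLΔT = 9.34e-6 · 1610 · -144 = -2.165 mm.
The walls impose strain ε = −(-2.165)/1610 = 1.3450e-03; σ = Eε = 108000 · 1.3450e-03 = 145.3 MPa.

145 MPa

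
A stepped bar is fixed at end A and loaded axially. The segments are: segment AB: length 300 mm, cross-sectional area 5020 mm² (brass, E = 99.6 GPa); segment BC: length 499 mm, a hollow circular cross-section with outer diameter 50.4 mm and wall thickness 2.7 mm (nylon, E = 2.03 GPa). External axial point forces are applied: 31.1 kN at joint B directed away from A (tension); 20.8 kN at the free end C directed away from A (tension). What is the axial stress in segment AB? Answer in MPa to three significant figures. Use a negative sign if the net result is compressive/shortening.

10.3 MPa

Internal axial forces (sectioning from the free end, tension +): N_BC = 20.8 kN, N_AB = 51.9 kN.
σ_AB = N_AB/A_AB = 51900/5020 = 10.34 MPa.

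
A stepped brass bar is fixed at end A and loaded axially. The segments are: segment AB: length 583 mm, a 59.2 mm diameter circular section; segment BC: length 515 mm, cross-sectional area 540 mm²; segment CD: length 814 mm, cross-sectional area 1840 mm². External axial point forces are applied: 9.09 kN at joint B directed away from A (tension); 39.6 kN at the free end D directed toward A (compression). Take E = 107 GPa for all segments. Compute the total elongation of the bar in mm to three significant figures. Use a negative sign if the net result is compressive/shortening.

-0.577 mm

Internal axial forces (sectioning from the free end, tension +): N_CD = -39.6 kN, N_BC = -39.6 kN, N_AB = -30.51 kN.
A_AB = 2753 mm².
δ_AB = -30510·583/(2753·107000) = -0.06039 mm
δ_BC = -39600·515/(540·107000) = -0.353 mm
δ_CD = -39600·814/(1840·107000) = -0.1637 mm
δ = Σδ_i = -0.5771 mm.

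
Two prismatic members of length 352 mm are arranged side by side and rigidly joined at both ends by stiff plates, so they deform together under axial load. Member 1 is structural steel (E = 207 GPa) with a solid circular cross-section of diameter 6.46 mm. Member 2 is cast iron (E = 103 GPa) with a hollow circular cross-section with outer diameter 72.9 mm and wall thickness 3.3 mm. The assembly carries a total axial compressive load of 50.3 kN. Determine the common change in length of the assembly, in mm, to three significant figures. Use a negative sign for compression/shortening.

A_1 = 32.78 mm².
A_2 = 721.6 mm².
Equal strain + equilibrium ⇒ each member carries load in proportion to AE: A₁E₁ = 6785000 N, A₂E₂ = 74320000 N, ΣAE = 81110000 N.
δ = PL/ΣAE = -50300·352/81110000 = -0.2183 mm.

-0.218 mm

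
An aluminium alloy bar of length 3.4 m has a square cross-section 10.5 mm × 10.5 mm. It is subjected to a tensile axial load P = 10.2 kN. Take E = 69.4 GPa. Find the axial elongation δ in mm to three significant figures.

A = 110.2 mm².
δ_mech = NL/(AE) = 10200·3400/(110.2·69400) = 4.533 mm.

4.53 mm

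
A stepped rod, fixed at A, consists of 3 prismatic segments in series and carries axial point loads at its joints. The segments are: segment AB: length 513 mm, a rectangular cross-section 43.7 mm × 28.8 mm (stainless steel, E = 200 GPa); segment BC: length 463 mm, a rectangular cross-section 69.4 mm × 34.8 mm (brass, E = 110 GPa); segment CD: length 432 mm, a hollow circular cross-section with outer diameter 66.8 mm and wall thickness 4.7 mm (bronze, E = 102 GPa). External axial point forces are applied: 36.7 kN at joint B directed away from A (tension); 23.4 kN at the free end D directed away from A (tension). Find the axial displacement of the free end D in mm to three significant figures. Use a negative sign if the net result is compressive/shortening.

0.271 mm

Internal axial forces (sectioning from the free end, tension +): N_CD = 23.4 kN, N_BC = 23.4 kN, N_AB = 60.1 kN.
A_AB = 1259 mm².
A_BC = 2415 mm².
A_CD = 916.9 mm².
δ_AB = 60100·513/(1259·200000) = 0.1225 mm
δ_BC = 23400·463/(2415·110000) = 0.04078 mm
δ_CD = 23400·432/(916.9·102000) = 0.1081 mm
δ = Σδ_i = 0.2714 mm.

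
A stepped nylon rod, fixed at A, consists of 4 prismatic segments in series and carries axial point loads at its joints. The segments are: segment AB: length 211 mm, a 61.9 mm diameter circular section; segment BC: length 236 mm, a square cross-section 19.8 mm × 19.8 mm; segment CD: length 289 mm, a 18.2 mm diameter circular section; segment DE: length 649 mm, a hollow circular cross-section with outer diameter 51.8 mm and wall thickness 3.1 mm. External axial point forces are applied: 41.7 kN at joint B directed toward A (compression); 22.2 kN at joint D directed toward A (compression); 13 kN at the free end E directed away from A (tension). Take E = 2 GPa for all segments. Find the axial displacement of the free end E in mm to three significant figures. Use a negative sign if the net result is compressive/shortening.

-0.769 mm

Internal axial forces (sectioning from the free end, tension +): N_DE = 13 kN, N_CD = -9.2 kN, N_BC = -9.2 kN, N_AB = -50.9 kN.
A_AB = 3009 mm².
A_BC = 392 mm².
A_CD = 260.2 mm².
A_DE = 474.3 mm².
δ_AB = -50900·211/(3009·2000) = -1.784 mm
δ_BC = -9200·236/(392·2000) = -2.769 mm
δ_CD = -9200·289/(260.2·2000) = -5.11 mm
δ_DE = 13000·649/(474.3·2000) = 8.894 mm
δ = Σδ_i = -0.7691 mm.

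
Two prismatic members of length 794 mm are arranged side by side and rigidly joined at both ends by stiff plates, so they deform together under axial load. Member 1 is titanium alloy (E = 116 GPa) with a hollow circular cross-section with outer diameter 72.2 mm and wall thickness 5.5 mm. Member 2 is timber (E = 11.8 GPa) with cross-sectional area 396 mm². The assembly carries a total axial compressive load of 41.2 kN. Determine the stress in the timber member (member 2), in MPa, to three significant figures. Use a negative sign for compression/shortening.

-3.51 MPa

A_1 = 1152 mm².
Equal strain + equilibrium ⇒ each member carries load in proportion to AE: A₁E₁ = 133700000 N, A₂E₂ = 4673000 N, ΣAE = 138400000 N.
σ₂ = P·E₂/ΣAE = -41200·11800/138400000 = -3.514 MPa.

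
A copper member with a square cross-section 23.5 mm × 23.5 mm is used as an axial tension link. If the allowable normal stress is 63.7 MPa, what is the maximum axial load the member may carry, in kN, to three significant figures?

A = 552.2 mm².
P_max = σ_allow · A = 63.7 · 552.2 = 35180 N = 35.18 kN.

35.2 kN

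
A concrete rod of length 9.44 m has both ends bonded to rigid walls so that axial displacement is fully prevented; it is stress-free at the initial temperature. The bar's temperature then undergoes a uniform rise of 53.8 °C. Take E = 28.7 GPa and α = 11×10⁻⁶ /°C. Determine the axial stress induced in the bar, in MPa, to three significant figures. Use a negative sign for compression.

Free thermal expansion αLΔT = 11e-6 · 9440 · 53.8 = 5.587 mm.
The walls impose strain ε = −(5.587)/9440 = -5.9180e-04; σ = Eε = 28700 · -5.9180e-04 = -16.98 MPa.

-17.0 MPa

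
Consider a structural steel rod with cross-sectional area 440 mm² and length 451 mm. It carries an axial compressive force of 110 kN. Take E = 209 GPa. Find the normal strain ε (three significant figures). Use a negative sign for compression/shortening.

-0.00120

σ = N/A = -250 MPa; ε = σ/E = -250/209000 = -1.196e-03.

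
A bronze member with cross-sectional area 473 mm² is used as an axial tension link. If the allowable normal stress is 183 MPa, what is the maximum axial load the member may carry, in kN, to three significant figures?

P_max = σ_allow · A = 183 · 473 = 86560 N = 86.56 kN.

86.6 kN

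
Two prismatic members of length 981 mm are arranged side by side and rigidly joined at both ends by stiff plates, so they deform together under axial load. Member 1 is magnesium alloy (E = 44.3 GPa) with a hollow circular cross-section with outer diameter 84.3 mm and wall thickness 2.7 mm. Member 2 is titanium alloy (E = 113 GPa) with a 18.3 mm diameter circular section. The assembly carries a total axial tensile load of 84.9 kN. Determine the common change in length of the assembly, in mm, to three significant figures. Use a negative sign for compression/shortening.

1.38 mm

A_1 = 692.2 mm².
A_2 = 263 mm².
Equal strain + equilibrium ⇒ each member carries load in proportion to AE: A₁E₁ = 30660000 N, A₂E₂ = 29720000 N, ΣAE = 60380000 N.
δ = PL/ΣAE = 84900·981/60380000 = 1.379 mm.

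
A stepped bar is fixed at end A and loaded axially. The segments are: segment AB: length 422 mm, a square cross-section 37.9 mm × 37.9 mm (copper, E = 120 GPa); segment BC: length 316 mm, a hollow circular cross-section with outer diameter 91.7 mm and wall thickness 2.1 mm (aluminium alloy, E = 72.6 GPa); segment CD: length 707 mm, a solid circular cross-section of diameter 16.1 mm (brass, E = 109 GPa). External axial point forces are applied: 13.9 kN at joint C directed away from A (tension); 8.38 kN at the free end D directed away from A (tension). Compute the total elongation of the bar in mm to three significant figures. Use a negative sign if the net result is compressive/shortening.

0.486 mm

Internal axial forces (sectioning from the free end, tension +): N_CD = 8.38 kN, N_BC = 22.28 kN, N_AB = 22.28 kN.
A_AB = 1436 mm².
A_BC = 591.1 mm².
A_CD = 203.6 mm².
δ_AB = 22280·422/(1436·120000) = 0.05455 mm
δ_BC = 22280·316/(591.1·72600) = 0.1641 mm
δ_CD = 8380·707/(203.6·109000) = 0.267 mm
δ = Σδ_i = 0.4856 mm.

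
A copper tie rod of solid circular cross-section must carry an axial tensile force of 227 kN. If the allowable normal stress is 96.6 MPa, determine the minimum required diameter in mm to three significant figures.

54.7 mm

Required area A ≥ P/σ_allow = 227000/96.6 = 2350 mm².
For a solid circular section, d ≥ √(4A/π) = 54.7 mm.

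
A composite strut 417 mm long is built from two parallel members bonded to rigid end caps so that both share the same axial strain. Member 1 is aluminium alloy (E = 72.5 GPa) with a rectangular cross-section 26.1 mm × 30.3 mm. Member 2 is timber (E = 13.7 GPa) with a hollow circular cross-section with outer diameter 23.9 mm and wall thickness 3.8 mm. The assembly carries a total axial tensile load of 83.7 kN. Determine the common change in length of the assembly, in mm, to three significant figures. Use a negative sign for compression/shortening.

0.576 mm

A_1 = 790.8 mm².
A_2 = 240 mm².
Equal strain + equilibrium ⇒ each member carries load in proportion to AE: A₁E₁ = 57340000 N, A₂E₂ = 3287000 N, ΣAE = 60620000 N.
δ = PL/ΣAE = 83700·417/60620000 = 0.5757 mm.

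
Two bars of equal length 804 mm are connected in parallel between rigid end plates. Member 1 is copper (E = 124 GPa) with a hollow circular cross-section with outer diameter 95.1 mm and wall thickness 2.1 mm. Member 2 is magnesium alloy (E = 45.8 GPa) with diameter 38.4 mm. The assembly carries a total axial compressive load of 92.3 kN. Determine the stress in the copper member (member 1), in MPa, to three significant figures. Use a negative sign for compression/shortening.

-88.6 MPa

A_1 = 613.6 mm².
A_2 = 1158 mm².
Equal strain + equilibrium ⇒ each member carries load in proportion to AE: A₁E₁ = 76080000 N, A₂E₂ = 53040000 N, ΣAE = 129100000 N.
σ₁ = P·E₁/ΣAE = -92300·124000/129100000 = -88.64 MPa.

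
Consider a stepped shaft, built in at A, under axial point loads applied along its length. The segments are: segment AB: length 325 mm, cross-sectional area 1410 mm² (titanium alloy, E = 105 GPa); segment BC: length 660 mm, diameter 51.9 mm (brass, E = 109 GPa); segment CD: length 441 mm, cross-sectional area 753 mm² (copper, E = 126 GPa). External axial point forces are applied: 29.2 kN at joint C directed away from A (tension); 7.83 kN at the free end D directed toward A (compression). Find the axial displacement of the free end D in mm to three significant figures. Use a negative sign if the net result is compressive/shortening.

0.0717 mm

Internal axial forces (sectioning from the free end, tension +): N_CD = -7.83 kN, N_BC = 21.37 kN, N_AB = 21.37 kN.
A_BC = 2116 mm².
δ_AB = 21370·325/(1410·105000) = 0.04691 mm
δ_BC = 21370·660/(2116·109000) = 0.06116 mm
δ_CD = -7830·441/(753·126000) = -0.03639 mm
δ = Σδ_i = 0.07168 mm.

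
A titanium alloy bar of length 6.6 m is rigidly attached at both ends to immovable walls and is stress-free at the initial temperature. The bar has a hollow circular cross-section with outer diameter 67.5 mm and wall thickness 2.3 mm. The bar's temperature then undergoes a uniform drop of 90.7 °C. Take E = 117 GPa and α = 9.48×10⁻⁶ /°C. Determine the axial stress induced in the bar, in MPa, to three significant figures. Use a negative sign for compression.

101 MPa

Free thermal expansion αLΔT = 9.48e-6 · 6600 · -90.7 = -5.675 mm.
The walls impose strain ε = −(-5.675)/6600 = 8.5984e-04; σ = Eε = 117000 · 8.5984e-04 = 100.6 MPa.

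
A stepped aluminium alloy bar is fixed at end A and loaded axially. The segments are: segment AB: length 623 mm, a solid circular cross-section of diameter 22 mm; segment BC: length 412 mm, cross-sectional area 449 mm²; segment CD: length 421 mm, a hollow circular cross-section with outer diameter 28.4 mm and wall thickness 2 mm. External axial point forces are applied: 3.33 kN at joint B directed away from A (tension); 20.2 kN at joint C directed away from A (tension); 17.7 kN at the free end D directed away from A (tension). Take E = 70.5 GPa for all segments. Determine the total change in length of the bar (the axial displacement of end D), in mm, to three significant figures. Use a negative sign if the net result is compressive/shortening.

Internal axial forces (sectioning from the free end, tension +): N_CD = 17.7 kN, N_BC = 37.9 kN, N_AB = 41.23 kN.
A_AB = 380.1 mm².
A_CD = 165.9 mm².
δ_AB = 41230·623/(380.1·70500) = 0.9585 mm
δ_BC = 37900·412/(449·70500) = 0.4933 mm
δ_CD = 17700·421/(165.9·70500) = 0.6372 mm
δ = Σδ_i = 2.089 mm.

2.09 mm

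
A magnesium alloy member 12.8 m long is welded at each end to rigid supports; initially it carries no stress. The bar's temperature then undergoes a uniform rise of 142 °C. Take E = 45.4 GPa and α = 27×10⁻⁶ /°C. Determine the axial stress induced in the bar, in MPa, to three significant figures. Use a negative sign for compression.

-174 MPa

Free thermal expansion αLΔT = 27e-6 · 12800 · 142 = 49.08 mm.
The walls impose strain ε = −(49.08)/12800 = -3.8340e-03; σ = Eε = 45400 · -3.8340e-03 = -174.1 MPa.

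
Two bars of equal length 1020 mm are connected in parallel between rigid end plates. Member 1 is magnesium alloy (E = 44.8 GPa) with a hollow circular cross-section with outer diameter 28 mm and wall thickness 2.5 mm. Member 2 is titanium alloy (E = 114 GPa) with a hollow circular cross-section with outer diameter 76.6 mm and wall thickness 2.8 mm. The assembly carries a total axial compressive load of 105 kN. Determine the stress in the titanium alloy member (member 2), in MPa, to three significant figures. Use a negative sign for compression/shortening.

-144 MPa

A_1 = 200.3 mm².
A_2 = 649.2 mm².
Equal strain + equilibrium ⇒ each member carries load in proportion to AE: A₁E₁ = 8972000 N, A₂E₂ = 74010000 N, ΣAE = 82980000 N.
σ₂ = P·E₂/ΣAE = -105000·114000/82980000 = -144.3 MPa.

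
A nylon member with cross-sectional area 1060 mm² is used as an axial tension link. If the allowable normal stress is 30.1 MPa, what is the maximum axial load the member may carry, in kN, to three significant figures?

P_max = σ_allow · A = 30.1 · 1060 = 31910 N = 31.91 kN.

31.9 kN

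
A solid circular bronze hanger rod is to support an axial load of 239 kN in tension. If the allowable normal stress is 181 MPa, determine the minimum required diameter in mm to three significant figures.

41.0 mm

Required area A ≥ P/σ_allow = 239000/181 = 1320 mm².
For a solid circular section, d ≥ √(4A/π) = 41 mm.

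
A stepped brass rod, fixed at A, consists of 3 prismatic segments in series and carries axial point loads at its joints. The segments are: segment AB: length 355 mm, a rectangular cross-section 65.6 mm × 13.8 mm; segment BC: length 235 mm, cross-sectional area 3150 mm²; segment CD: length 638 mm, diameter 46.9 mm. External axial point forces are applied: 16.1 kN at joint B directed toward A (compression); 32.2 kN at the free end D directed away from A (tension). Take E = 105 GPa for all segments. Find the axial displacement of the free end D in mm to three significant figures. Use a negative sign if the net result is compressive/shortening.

0.196 mm

Internal axial forces (sectioning from the free end, tension +): N_CD = 32.2 kN, N_BC = 32.2 kN, N_AB = 16.1 kN.
A_AB = 905.3 mm².
A_CD = 1728 mm².
δ_AB = 16100·355/(905.3·105000) = 0.06013 mm
δ_BC = 32200·235/(3150·105000) = 0.02288 mm
δ_CD = 32200·638/(1728·105000) = 0.1133 mm
δ = Σδ_i = 0.1963 mm.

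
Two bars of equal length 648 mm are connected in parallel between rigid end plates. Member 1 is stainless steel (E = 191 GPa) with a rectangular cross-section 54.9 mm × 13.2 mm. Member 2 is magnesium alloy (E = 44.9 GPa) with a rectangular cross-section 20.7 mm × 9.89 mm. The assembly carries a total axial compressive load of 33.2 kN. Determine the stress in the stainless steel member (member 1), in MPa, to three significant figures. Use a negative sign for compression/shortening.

-43.0 MPa

A_1 = 724.7 mm².
A_2 = 204.7 mm².
Equal strain + equilibrium ⇒ each member carries load in proportion to AE: A₁E₁ = 138400000 N, A₂E₂ = 9192000 N, ΣAE = 147600000 N.
σ₁ = P·E₁/ΣAE = -33200·191000/147600000 = -42.96 MPa.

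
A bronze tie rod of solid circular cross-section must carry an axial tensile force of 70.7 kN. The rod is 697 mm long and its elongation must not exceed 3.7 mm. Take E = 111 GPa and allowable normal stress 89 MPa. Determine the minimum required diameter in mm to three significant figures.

31.8 mm

Required area A ≥ P/σ_allow = 70700/89 = 794.4 mm².
For a solid circular section, d ≥ √(4A/π) = 31.8 mm.
Elongation limit: A ≥ PL/(Eδ_allow) = 70700·697/(111000·3.7) = 120 mm² ⇒ d ≥ 12.36 mm.
The stress limit governs.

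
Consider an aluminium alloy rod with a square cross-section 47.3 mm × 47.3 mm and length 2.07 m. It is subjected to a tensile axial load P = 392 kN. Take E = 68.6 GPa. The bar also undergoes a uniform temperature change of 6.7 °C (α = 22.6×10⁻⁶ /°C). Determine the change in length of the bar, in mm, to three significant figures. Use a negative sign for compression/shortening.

5.60 mm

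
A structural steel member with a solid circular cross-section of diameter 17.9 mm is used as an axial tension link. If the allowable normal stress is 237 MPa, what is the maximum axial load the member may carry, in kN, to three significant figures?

59.6 kN

A = 251.6 mm².
P_max = σ_allow · A = 237 · 251.6 = 59640 N = 59.64 kN.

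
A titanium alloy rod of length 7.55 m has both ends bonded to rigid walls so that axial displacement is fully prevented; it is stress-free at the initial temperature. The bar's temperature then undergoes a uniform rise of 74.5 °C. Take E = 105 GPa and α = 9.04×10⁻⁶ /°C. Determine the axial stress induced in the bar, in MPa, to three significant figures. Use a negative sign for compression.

-70.7 MPa

Free thermal expansion αLΔT = 9.04e-6 · 7550 · 74.5 = 5.085 mm.
The walls impose strain ε = −(5.085)/7550 = -6.7348e-04; σ = Eε = 105000 · -6.7348e-04 = -70.72 MPa.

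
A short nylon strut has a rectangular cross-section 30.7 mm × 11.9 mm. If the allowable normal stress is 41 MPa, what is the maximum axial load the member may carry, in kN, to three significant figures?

A = 365.3 mm².
P_max = σ_allow · A = 41 · 365.3 = 14980 N = 14.98 kN.

15.0 kN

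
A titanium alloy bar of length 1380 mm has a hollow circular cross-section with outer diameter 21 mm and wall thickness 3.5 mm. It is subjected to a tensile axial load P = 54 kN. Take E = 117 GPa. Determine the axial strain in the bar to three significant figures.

A = 192.4 mm².
σ = N/A = 280.6 MPa; ε = σ/E = 280.6/117000 = 2.399e-03.

0.00240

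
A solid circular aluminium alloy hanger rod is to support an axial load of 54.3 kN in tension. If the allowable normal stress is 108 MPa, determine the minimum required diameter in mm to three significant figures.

25.3 mm

Required area A ≥ P/σ_allow = 54300/108 = 502.8 mm².
For a solid circular section, d ≥ √(4A/π) = 25.3 mm.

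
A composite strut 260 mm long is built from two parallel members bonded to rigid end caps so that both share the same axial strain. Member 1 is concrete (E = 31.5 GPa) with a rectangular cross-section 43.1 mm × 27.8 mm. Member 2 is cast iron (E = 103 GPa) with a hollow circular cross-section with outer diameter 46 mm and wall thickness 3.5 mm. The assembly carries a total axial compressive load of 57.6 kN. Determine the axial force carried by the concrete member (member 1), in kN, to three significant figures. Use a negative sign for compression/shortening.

-25.3 kN

A_1 = 1198 mm².
A_2 = 467.3 mm².
Equal strain + equilibrium ⇒ each member carries load in proportion to AE: A₁E₁ = 37740000 N, A₂E₂ = 48130000 N, ΣAE = 85880000 N.
F₁ = P·A₁E₁/ΣAE = -57600·37740000/85880000 = -25320 N.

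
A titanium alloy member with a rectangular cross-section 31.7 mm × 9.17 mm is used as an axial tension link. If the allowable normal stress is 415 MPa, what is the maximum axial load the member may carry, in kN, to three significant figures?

A = 290.7 mm².
P_max = σ_allow · A = 415 · 290.7 = 120600 N = 120.6 kN.

121 kN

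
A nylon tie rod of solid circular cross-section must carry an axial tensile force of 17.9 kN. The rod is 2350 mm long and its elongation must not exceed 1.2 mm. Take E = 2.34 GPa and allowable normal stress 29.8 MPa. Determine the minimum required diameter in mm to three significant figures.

Required area A ≥ P/σ_allow = 17900/29.8 = 600.7 mm².
For a solid circular section, d ≥ √(4A/π) = 27.65 mm.
Elongation limit: A ≥ PL/(Eδ_allow) = 17900·2350/(2340·1.2) = 14980 mm² ⇒ d ≥ 138.1 mm.
The elongation limit governs.

138 mm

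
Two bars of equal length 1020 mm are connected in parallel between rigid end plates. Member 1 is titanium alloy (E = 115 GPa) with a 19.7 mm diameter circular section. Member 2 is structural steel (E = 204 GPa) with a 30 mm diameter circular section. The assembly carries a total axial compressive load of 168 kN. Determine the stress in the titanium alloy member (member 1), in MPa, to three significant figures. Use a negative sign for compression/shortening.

A_1 = 304.8 mm².
A_2 = 706.9 mm².
Equal strain + equilibrium ⇒ each member carries load in proportion to AE: A₁E₁ = 35050000 N, A₂E₂ = 144200000 N, ΣAE = 179300000 N.
σ₁ = P·E₁/ΣAE = -168000·115000/179300000 = -107.8 MPa.

-108 MPa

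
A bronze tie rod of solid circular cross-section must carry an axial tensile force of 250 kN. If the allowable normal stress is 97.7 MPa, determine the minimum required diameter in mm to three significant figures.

57.1 mm

Required area A ≥ P/σ_allow = 250000/97.7 = 2559 mm².
For a solid circular section, d ≥ √(4A/π) = 57.08 mm.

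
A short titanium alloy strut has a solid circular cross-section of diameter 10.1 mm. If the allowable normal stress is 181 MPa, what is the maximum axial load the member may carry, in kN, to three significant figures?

14.5 kN

A = 80.12 mm².
P_max = σ_allow · A = 181 · 80.12 = 14500 N = 14.5 kN.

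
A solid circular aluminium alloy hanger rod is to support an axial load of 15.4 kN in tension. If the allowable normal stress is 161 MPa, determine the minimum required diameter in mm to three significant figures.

11.0 mm

Required area A ≥ P/σ_allow = 15400/161 = 95.65 mm².
For a solid circular section, d ≥ √(4A/π) = 11.04 mm.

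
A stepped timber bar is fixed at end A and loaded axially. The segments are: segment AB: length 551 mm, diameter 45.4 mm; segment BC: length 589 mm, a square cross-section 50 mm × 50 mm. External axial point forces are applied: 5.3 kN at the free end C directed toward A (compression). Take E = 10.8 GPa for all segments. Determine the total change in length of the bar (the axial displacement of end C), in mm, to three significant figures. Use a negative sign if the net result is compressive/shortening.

-0.283 mm

Internal axial forces (sectioning from the free end, tension +): N_BC = -5.3 kN, N_AB = -5.3 kN.
A_AB = 1619 mm².
A_BC = 2500 mm².
δ_AB = -5300·551/(1619·10800) = -0.167 mm
δ_BC = -5300·589/(2500·10800) = -0.1156 mm
δ = Σδ_i = -0.2827 mm.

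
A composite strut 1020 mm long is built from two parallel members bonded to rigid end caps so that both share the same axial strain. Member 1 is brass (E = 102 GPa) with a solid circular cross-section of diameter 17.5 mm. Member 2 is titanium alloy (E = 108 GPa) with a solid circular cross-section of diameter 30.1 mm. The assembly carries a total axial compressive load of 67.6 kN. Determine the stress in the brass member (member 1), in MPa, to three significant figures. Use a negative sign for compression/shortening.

-68.0 MPa

A_1 = 240.5 mm².
A_2 = 711.6 mm².
Equal strain + equilibrium ⇒ each member carries load in proportion to AE: A₁E₁ = 24530000 N, A₂E₂ = 76850000 N, ΣAE = 101400000 N.
σ₁ = P·E₁/ΣAE = -67600·102000/101400000 = -68.01 MPa.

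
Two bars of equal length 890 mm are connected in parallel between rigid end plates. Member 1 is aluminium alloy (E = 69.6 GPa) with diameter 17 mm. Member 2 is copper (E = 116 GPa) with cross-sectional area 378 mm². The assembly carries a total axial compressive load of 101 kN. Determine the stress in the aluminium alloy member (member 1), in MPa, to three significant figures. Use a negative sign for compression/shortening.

-118 MPa

A_1 = 227 mm².
Equal strain + equilibrium ⇒ each member carries load in proportion to AE: A₁E₁ = 15800000 N, A₂E₂ = 43850000 N, ΣAE = 59650000 N.
σ₁ = P·E₁/ΣAE = -101000·69600/59650000 = -117.9 MPa.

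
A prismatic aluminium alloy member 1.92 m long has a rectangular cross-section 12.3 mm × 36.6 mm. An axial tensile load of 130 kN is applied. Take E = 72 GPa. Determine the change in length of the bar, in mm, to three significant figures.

A = 450.2 mm².
δ_mech = NL/(AE) = 130000·1920/(450.2·72000) = 7.701 mm.

7.70 mm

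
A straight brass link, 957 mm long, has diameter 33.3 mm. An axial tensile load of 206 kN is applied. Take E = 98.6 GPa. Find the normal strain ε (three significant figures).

A = 870.9 mm².
σ = N/A = 236.5 MPa; ε = σ/E = 236.5/98600 = 2.399e-03.

0.00240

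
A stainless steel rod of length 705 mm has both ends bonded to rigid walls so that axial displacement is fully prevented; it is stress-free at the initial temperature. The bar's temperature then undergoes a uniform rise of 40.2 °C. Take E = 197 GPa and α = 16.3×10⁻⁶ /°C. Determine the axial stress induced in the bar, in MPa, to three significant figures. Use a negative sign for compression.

-129 MPa

Free thermal expansion αLΔT = 16.3e-6 · 705 · 40.2 = 0.462 mm.
The walls impose strain ε = −(0.462)/705 = -6.5526e-04; σ = Eε = 197000 · -6.5526e-04 = -129.1 MPa.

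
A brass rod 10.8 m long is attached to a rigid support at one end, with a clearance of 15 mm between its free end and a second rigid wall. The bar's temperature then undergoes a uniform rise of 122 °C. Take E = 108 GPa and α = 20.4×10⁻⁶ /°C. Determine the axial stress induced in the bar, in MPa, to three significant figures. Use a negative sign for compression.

-119 MPa

Free thermal expansion αLΔT = 20.4e-6 · 10800 · 122 = 26.88 mm.
The walls engage after the gap closes; constrained expansion = 26.88 − 15 = 11.88 mm.
The walls impose strain ε = −(11.88)/10800 = -1.0999e-03; σ = Eε = 108000 · -1.0999e-03 = -118.8 MPa.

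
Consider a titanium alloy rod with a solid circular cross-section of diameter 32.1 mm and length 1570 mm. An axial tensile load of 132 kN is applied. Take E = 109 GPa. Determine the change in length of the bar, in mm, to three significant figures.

A = 809.3 mm².
δ_mech = NL/(AE) = 132000·1570/(809.3·109000) = 2.349 mm.

2.35 mm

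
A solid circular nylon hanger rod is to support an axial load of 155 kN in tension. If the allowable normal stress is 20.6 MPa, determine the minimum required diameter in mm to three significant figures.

97.9 mm

Required area A ≥ P/σ_allow = 155000/20.6 = 7524 mm².
For a solid circular section, d ≥ √(4A/π) = 97.88 mm.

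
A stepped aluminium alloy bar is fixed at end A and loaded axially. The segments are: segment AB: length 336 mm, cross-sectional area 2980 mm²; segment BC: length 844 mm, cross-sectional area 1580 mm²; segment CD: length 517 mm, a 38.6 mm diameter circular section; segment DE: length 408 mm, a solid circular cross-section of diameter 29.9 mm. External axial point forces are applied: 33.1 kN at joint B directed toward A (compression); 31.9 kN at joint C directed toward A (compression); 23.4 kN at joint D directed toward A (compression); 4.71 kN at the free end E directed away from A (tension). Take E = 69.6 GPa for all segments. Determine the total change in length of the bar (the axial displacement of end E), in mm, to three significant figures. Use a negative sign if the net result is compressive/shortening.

Internal axial forces (sectioning from the free end, tension +): N_DE = 4.71 kN, N_CD = -18.69 kN, N_BC = -50.59 kN, N_AB = -83.69 kN.
A_CD = 1170 mm².
A_DE = 702.2 mm².
δ_AB = -83690·336/(2980·69600) = -0.1356 mm
δ_BC = -50590·844/(1580·69600) = -0.3883 mm
δ_CD = -18690·517/(1170·69600) = -0.1186 mm
δ_DE = 4710·408/(702.2·69600) = 0.03932 mm
δ = Σδ_i = -0.6032 mm.

-0.603 mm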